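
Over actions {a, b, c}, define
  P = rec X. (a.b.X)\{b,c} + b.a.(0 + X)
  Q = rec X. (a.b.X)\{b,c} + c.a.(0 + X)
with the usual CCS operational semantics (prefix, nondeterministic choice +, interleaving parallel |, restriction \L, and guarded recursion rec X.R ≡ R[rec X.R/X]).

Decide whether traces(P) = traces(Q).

trace-distinct — witness ⟨b⟩

Reachable graph of P (4 states):
  p0 = rec X. (a.b.X)\{b,c} + b.a.(0 + X) ⊢ -a-> p1, -b-> p2
  p1 = (b.(rec X. (a.b.X)\{b,c} + b.a.(0 + X)))\{b,c} ⊢ ·
  p2 = a.(0 + (rec X. (a.b.X)\{b,c} + b.a.(0 + X))) ⊢ -a-> p3
  p3 = 0 + (rec X. (a.b.X)\{b,c} + b.a.(0 + X)) ⊢ -a-> p1, -b-> p2
Reachable graph of Q (4 states):
  q0 = rec X. (a.b.X)\{b,c} + c.a.(0 + X) ⊢ -a-> q1, -c-> q2
  q1 = (b.(rec X. (a.b.X)\{b,c} + c.a.(0 + X)))\{b,c} ⊢ ·
  q2 = a.(0 + (rec X. (a.b.X)\{b,c} + c.a.(0 + X))) ⊢ -a-> q3
  q3 = 0 + (rec X. (a.b.X)\{b,c} + c.a.(0 + X)) ⊢ -a-> q1, -c-> q2
Trace ⟨b⟩ through P, begin at {p0}:
  step 1 (b): {p2}
  — P admits the full trace.
Trace ⟨b⟩ through Q, begin at {q0}:
  step 1 (b): no successor for Q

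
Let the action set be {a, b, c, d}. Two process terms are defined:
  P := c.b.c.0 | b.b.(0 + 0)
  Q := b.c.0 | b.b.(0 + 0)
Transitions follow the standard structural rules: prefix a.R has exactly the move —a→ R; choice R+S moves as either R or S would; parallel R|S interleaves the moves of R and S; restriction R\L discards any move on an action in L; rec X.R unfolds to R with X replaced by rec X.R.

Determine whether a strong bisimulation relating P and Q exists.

NO

Reachable graph of P (12 states):
  m0 = c.b.c.0 | b.b.(0 + 0) has moves --b--▸ m1, --c--▸ m2
  m1 = c.b.c.0 | b.(0 + 0) has moves --b--▸ m3, --c--▸ m4
  m2 = b.c.0 | b.b.(0 + 0) has moves --b--▸ m4, --b--▸ m5
  m3 = c.b.c.0 | (0 + 0) has moves --c--▸ m6
  m4 = b.c.0 | b.(0 + 0) has moves --b--▸ m6, --b--▸ m7
  m5 = c.0 | b.b.(0 + 0) has moves --b--▸ m7, --c--▸ m8
  m6 = b.c.0 | (0 + 0) has moves --b--▸ m9
  m7 = c.0 | b.(0 + 0) has moves --b--▸ m9, --c--▸ m10
  m8 = 0 | b.b.(0 + 0) has moves --b--▸ m10
  m9 = c.0 | (0 + 0) has moves --c--▸ m11
  m10 = 0 | b.(0 + 0) has moves --b--▸ m11
  m11 = 0 | (0 + 0) has moves stopped
Reachable graph of Q (9 states):
  n0 = b.c.0 | b.b.(0 + 0) has moves --b--▸ n1, --b--▸ n2
  n1 = b.c.0 | b.(0 + 0) has moves --b--▸ n3, --b--▸ n4
  n2 = c.0 | b.b.(0 + 0) has moves --b--▸ n4, --c--▸ n5
  n3 = b.c.0 | (0 + 0) has moves --b--▸ n6
  n4 = c.0 | b.(0 + 0) has moves --b--▸ n6, --c--▸ n7
  n5 = 0 | b.b.(0 + 0) has moves --b--▸ n7
  n6 = c.0 | (0 + 0) has moves --c--▸ n8
  n7 = 0 | b.(0 + 0) has moves --b--▸ n8
  n8 = 0 | (0 + 0) has moves stopped
Coarsest stable partition (strong bisimilarity classes):
  B0 = {m0}
  B1 = {m1}
  B2 = {m4, n1}
  B3 = {m7, n4}
  B4 = {m10, n7}
  B5 = {m11, n8}
  B6 = {m9, n6}
  B7 = {m6, n3}
  B8 = {m3}
  B9 = {m2, n0}
  B10 = {m5, n2}
  B11 = {m8, n5}
m0 ∈ B0, n0 ∈ B9 → different blocks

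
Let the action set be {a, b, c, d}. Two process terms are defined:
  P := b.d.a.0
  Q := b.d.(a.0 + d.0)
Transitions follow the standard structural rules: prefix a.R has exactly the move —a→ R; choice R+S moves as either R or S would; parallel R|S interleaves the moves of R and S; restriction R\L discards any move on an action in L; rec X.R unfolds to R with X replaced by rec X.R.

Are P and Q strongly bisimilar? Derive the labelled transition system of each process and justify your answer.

NO

P's transition system — 4 states:
  m0 = b.d.a.0 → -b-> m1
  m1 = d.a.0 → -d-> m2
  m2 = a.0 → -a-> m3
  m3 = 0 → ·
Q's transition system — 4 states:
  n0 = b.d.(a.0 + d.0) → -b-> n1
  n1 = d.(a.0 + d.0) → -d-> n2
  n2 = a.0 + d.0 → -a-> n3, -d-> n3
  n3 = 0 → ·
Partition-refinement fixed point:
  B0 = {m0}
  B1 = {m1}
  B2 = {m2}
  B3 = {m3, n3}
  B4 = {n0}
  B5 = {n1}
  B6 = {n2}
m0 ∈ B0, n0 ∈ B4 → different blocks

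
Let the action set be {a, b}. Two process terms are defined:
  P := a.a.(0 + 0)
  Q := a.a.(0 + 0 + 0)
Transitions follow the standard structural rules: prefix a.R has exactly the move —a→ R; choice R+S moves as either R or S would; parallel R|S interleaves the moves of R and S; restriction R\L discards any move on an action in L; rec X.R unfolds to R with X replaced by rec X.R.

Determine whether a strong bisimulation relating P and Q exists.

Reachable graph of P (3 states):
  m0 = a.a.(0 + 0) ⊢ =a=> m1
  m1 = a.(0 + 0) ⊢ =a=> m2
  m2 = 0 + 0 ⊢ ·
Reachable graph of Q (3 states):
  n0 = a.a.(0 + 0 + 0) ⊢ =a=> n1
  n1 = a.(0 + 0 + 0) ⊢ =a=> n2
  n2 = 0 + 0 + 0 ⊢ ·
Partition-refinement fixed point:
  B0 = {m0, n0}
  B1 = {m1, n1}
  B2 = {m2, n2}
m0 ∈ B0, n0 ∈ B0 → same block

P ~ Q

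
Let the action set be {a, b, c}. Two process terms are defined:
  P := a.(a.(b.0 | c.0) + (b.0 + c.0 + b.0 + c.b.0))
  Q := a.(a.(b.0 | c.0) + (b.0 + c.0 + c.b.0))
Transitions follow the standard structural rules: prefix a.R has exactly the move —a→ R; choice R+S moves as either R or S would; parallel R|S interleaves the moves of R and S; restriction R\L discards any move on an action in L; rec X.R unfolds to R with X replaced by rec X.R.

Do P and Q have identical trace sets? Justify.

YES

Reachable graph of P (8 states):
  s0 = a.(a.(b.0 | c.0) + (b.0 + c.0 + b.0 + c.b.0)) ⊢ ··a··> s1
  s1 = a.(b.0 | c.0) + (b.0 + c.0 + b.0 + c.b.0) ⊢ ··a··> s2, ··b··> s3, ··c··> s3, ··c··> s4
  s2 = b.0 | c.0 ⊢ ··b··> s5, ··c··> s6
  s3 = 0 ⊢ ·
  s4 = b.0 ⊢ ··b··> s3
  s5 = 0 | c.0 ⊢ ··c··> s7
  s6 = b.0 | 0 ⊢ ··b··> s7
  s7 = 0 | 0 ⊢ ·
Reachable graph of Q (8 states):
  t0 = a.(a.(b.0 | c.0) + (b.0 + c.0 + c.b.0)) ⊢ ··a··> t1
  t1 = a.(b.0 | c.0) + (b.0 + c.0 + c.b.0) ⊢ ··a··> t2, ··b··> t3, ··c··> t3, ··c··> t4
  t2 = b.0 | c.0 ⊢ ··b··> t5, ··c··> t6
  t3 = 0 ⊢ ·
  t4 = b.0 ⊢ ··b··> t3
  t5 = 0 | c.0 ⊢ ··c··> t7
  t6 = b.0 | 0 ⊢ ··b··> t7
  t7 = 0 | 0 ⊢ ·
Partition-refinement fixed point:
  B0 = {s0, t0}
  B1 = {s1, t1}
  B2 = {s2, t2}
  B3 = {s5, t5}
  B4 = {s3, s7, t3, t7}
  B5 = {s4, s6, t4, t6}
s0 ∈ B0, t0 ∈ B0 → same block
Bisimilar ⇒ trace-equivalent.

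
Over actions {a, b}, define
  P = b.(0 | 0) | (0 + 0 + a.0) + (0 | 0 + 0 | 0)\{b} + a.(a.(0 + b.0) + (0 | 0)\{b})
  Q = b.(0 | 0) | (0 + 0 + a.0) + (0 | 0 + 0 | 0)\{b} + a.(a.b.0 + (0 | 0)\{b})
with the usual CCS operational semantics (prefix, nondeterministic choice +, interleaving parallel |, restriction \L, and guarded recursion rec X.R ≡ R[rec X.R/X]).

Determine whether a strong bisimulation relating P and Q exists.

P's transition system — 7 states:
  u0 = b.(0 | 0) | (0 + 0 + a.0) + (0 | 0 + 0 | 0)\{b} + a.(a.(0 + b.0) + (0 | 0)\{b}) has moves --a--▸ u1, --a--▸ u2, --b--▸ u3
  u1 = a.(0 + b.0) + (0 | 0)\{b} has moves --a--▸ u4
  u2 = b.(0 | 0) | 0 has moves --b--▸ u5
  u3 = 0 | 0 | (0 + 0 + a.0) has moves --a--▸ u5
  u4 = 0 + b.0 has moves --b--▸ u6
  u5 = 0 | 0 | 0 has moves (no moves)
  u6 = 0 has moves (no moves)
Q's transition system — 7 states:
  v0 = b.(0 | 0) | (0 + 0 + a.0) + (0 | 0 + 0 | 0)\{b} + a.(a.b.0 + (0 | 0)\{b}) has moves --a--▸ v1, --a--▸ v2, --b--▸ v3
  v1 = a.b.0 + (0 | 0)\{b} has moves --a--▸ v4
  v2 = b.(0 | 0) | 0 has moves --b--▸ v5
  v3 = 0 | 0 | (0 + 0 + a.0) has moves --a--▸ v5
  v4 = b.0 has moves --b--▸ v6
  v5 = 0 | 0 | 0 has moves (no moves)
  v6 = 0 has moves (no moves)
Coarsest stable partition (strong bisimilarity classes):
  B0 = {u0, v0}
  B1 = {u1, v1}
  B2 = {u2, u4, v2, v4}
  B3 = {u5, u6, v5, v6}
  B4 = {u3, v3}
u0 ∈ B0, v0 ∈ B0 → same block

bisimilar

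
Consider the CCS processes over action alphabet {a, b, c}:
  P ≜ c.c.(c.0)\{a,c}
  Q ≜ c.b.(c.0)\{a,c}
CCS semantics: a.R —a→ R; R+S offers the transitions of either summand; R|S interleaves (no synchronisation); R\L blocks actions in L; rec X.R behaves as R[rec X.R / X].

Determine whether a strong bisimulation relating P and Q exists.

not bisimilar

LTS(P): 3 reachable states
  p0 = c.c.(c.0)\{a,c} → =c=> p1
  p1 = c.(c.0)\{a,c} → =c=> p2
  p2 = (c.0)\{a,c} → (no moves)
LTS(Q): 3 reachable states
  q0 = c.b.(c.0)\{a,c} → =c=> q1
  q1 = b.(c.0)\{a,c} → =b=> q2
  q2 = (c.0)\{a,c} → (no moves)
Bisimilarity quotient blocks:
  B0 = {p0}
  B1 = {p1}
  B2 = {p2, q2}
  B3 = {q0}
  B4 = {q1}
p0 ∈ B0, q0 ∈ B3 → different blocks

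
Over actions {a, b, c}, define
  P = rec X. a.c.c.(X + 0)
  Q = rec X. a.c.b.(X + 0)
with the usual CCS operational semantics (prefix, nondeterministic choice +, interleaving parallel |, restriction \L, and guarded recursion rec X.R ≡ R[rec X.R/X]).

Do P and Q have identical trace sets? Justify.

traces(P) ≠ traces(Q) — witness ⟨acc⟩

P's transition system — 4 states:
  p0 = rec X. a.c.c.(X + 0) | --a--▸ p1
  p1 = c.c.((rec X. a.c.c.(X + 0)) + 0) | --c--▸ p2
  p2 = c.((rec X. a.c.c.(X + 0)) + 0) | --c--▸ p3
  p3 = (rec X. a.c.c.(X + 0)) + 0 | --a--▸ p1
Q's transition system — 4 states:
  q0 = rec X. a.c.b.(X + 0) | --a--▸ q1
  q1 = c.b.((rec X. a.c.b.(X + 0)) + 0) | --c--▸ q2
  q2 = b.((rec X. a.c.b.(X + 0)) + 0) | --b--▸ q3
  q3 = (rec X. a.c.b.(X + 0)) + 0 | --a--▸ q1
Run σ = ⟨acc⟩ on P: start {p0}
  after a @ step 1: {p1}
  after c @ step 2: {p2}
  after c @ step 3: {p3}
  ✓ P
Run σ = ⟨acc⟩ on Q: start {q0}
  after a @ step 1: {q1}
  after c @ step 2: {q2}
  after c @ step 3: ∅  — Q cannot continue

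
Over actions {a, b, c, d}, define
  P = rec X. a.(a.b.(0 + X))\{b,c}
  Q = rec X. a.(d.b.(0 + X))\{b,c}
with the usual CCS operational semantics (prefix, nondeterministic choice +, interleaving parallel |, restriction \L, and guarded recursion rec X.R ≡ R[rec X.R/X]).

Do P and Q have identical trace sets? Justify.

P's transition system — 3 states:
  p0 = rec X. a.(a.b.(0 + X))\{b,c} :: -a-> p1
  p1 = (a.b.(0 + (rec X. a.(a.b.(0 + X))\{b,c})))\{b,c} :: -a-> p2
  p2 = (b.(0 + (rec X. a.(a.b.(0 + X))\{b,c})))\{b,c} :: (no moves)
Q's transition system — 3 states:
  q0 = rec X. a.(d.b.(0 + X))\{b,c} :: -a-> q1
  q1 = (d.b.(0 + (rec X. a.(d.b.(0 + X))\{b,c})))\{b,c} :: -d-> q2
  q2 = (b.(0 + (rec X. a.(d.b.(0 + X))\{b,c})))\{b,c} :: (no moves)
Run σ = ⟨aa⟩ on P: start {p0}
  [1] a ⇒ {p1}
  [2] a ⇒ {p2}
  ✓ P
Run σ = ⟨aa⟩ on Q: start {q0}
  [1] a ⇒ {q1}
  [2] a ⇒ ∅  — Q cannot continue

trace-distinct — witness ⟨aa⟩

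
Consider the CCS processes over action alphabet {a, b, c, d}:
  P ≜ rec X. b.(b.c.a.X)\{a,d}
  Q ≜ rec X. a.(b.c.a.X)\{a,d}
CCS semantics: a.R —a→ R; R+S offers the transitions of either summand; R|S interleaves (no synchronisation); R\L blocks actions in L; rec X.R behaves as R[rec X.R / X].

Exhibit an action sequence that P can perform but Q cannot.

P's transition system — 4 states:
  m0 = rec X. b.(b.c.a.X)\{a,d} → -b-> m1
  m1 = (b.c.a.(rec X. b.(b.c.a.X)\{a,d}))\{a,d} → -b-> m2
  m2 = (c.a.(rec X. b.(b.c.a.X)\{a,d}))\{a,d} → -c-> m3
  m3 = (a.(rec X. b.(b.c.a.X)\{a,d}))\{a,d} → deadlocked
Q's transition system — 4 states:
  n0 = rec X. a.(b.c.a.X)\{a,d} → -a-> n1
  n1 = (b.c.a.(rec X. a.(b.c.a.X)\{a,d}))\{a,d} → -b-> n2
  n2 = (c.a.(rec X. a.(b.c.a.X)\{a,d}))\{a,d} → -c-> n3
  n3 = (a.(rec X. a.(b.c.a.X)\{a,d}))\{a,d} → deadlocked
Trace ⟨b⟩ through P, begin at {m0}:
  [1] b ⇒ {m1}
  P completes σ.
Trace ⟨b⟩ through Q, begin at {n0}:
  [1] b ⇒ ∅ (Q stuck)

b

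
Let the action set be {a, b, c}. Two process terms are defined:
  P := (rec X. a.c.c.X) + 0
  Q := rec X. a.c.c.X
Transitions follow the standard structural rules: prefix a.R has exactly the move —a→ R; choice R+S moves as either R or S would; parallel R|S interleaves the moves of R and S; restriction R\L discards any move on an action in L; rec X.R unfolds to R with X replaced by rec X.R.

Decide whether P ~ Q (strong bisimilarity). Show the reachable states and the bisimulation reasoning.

LTS(P): 4 reachable states
  u0 = (rec X. a.c.c.X) + 0 | --a--▸ u1
  u1 = c.c.(rec X. a.c.c.X) | --c--▸ u2
  u2 = c.(rec X. a.c.c.X) | --c--▸ u3
  u3 = rec X. a.c.c.X | --a--▸ u1
LTS(Q): 3 reachable states
  v0 = rec X. a.c.c.X | --a--▸ v1
  v1 = c.c.(rec X. a.c.c.X) | --c--▸ v2
  v2 = c.(rec X. a.c.c.X) | --c--▸ v0
Bisimilarity quotient blocks:
  B0 = {u0, u3, v0}
  B1 = {u1, v1}
  B2 = {u2, v2}
u0 ∈ B0, v0 ∈ B0 → same block

YES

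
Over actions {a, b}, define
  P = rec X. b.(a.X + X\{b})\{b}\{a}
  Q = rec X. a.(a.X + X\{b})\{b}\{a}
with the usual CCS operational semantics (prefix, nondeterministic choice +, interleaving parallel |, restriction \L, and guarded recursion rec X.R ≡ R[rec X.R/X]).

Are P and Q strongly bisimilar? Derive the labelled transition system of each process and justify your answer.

NO

LTS(P): 2 reachable states
  u0 = rec X. b.(a.X + X\{b})\{b}\{a} ⊢ —b→ u1
  u1 = (a.(rec X. b.(a.X + X\{b})\{b}\{a}) + (rec X. b.(a.X + X\{b})\{b}\{a})\{b})\{b}\{a} ⊢ ·
LTS(Q): 2 reachable states
  v0 = rec X. a.(a.X + X\{b})\{b}\{a} ⊢ —a→ v1
  v1 = (a.(rec X. a.(a.X + X\{b})\{b}\{a}) + (rec X. a.(a.X + X\{b})\{b}\{a})\{b})\{b}\{a} ⊢ ·
Bisimilarity quotient blocks:
  B0 = {u0}
  B1 = {u1, v1}
  B2 = {v0}
u0 ∈ B0, v0 ∈ B2 → different blocks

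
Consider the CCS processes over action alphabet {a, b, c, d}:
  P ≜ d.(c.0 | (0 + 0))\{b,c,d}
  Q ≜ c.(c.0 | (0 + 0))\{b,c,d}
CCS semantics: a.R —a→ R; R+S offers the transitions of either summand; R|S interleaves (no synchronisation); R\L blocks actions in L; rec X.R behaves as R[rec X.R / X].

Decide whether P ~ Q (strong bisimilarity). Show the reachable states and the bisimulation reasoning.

Reachable graph of P (2 states):
  m0 = d.(c.0 | (0 + 0))\{b,c,d} has moves =d=> m1
  m1 = (c.0 | (0 + 0))\{b,c,d} has moves ∅
Reachable graph of Q (2 states):
  n0 = c.(c.0 | (0 + 0))\{b,c,d} has moves =c=> n1
  n1 = (c.0 | (0 + 0))\{b,c,d} has moves ∅
Partition-refinement fixed point:
  B0 = {m0}
  B1 = {m1, n1}
  B2 = {n0}
m0 ∈ B0, n0 ∈ B2 → different blocks

P ≁ Q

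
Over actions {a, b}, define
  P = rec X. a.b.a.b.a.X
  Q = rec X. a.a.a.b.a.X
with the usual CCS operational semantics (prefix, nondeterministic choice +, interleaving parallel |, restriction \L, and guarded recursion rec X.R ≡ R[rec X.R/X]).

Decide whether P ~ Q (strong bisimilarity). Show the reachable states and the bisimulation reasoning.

P ≁ Q

LTS(P): 5 reachable states
  p0 = rec X. a.b.a.b.a.X ⊢ --a--▸ p1
  p1 = b.a.b.a.(rec X. a.b.a.b.a.X) ⊢ --b--▸ p2
  p2 = a.b.a.(rec X. a.b.a.b.a.X) ⊢ --a--▸ p3
  p3 = b.a.(rec X. a.b.a.b.a.X) ⊢ --b--▸ p4
  p4 = a.(rec X. a.b.a.b.a.X) ⊢ --a--▸ p0
LTS(Q): 5 reachable states
  q0 = rec X. a.a.a.b.a.X ⊢ --a--▸ q1
  q1 = a.a.b.a.(rec X. a.a.a.b.a.X) ⊢ --a--▸ q2
  q2 = a.b.a.(rec X. a.a.a.b.a.X) ⊢ --a--▸ q3
  q3 = b.a.(rec X. a.a.a.b.a.X) ⊢ --b--▸ q4
  q4 = a.(rec X. a.a.a.b.a.X) ⊢ --a--▸ q0
Coarsest stable partition (strong bisimilarity classes):
  B0 = {p0}
  B1 = {p1}
  B2 = {p2}
  B3 = {p3}
  B4 = {p4}
  B5 = {q0}
  B6 = {q1}
  B7 = {q2}
  B8 = {q3}
  B9 = {q4}
p0 ∈ B0, q0 ∈ B5 → different blocks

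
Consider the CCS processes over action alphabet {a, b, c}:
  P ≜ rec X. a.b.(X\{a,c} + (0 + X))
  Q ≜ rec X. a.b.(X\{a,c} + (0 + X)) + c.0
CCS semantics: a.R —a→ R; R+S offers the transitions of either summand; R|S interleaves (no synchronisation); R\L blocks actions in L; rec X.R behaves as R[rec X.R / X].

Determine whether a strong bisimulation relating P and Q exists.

Reachable graph of P (3 states):
  u0 = rec X. a.b.(X\{a,c} + (0 + X)) → ··a··> u1
  u1 = b.((rec X. a.b.(X\{a,c} + (0 + X)))\{a,c} + (0 + (rec X. a.b.(X\{a,c} + (0 + X))))) → ··b··> u2
  u2 = (rec X. a.b.(X\{a,c} + (0 + X)))\{a,c} + (0 + (rec X. a.b.(X\{a,c} + (0 + X)))) → ··a··> u1
Reachable graph of Q (4 states):
  v0 = rec X. a.b.(X\{a,c} + (0 + X)) + c.0 → ··a··> v1, ··c··> v2
  v1 = b.((rec X. a.b.(X\{a,c} + (0 + X)) + c.0)\{a,c} + (0 + (rec X. a.b.(X\{a,c} + (0 + X)) + c.0))) → ··b··> v3
  v2 = 0 → stopped
  v3 = (rec X. a.b.(X\{a,c} + (0 + X)) + c.0)\{a,c} + (0 + (rec X. a.b.(X\{a,c} + (0 + X)) + c.0)) → ··a··> v1, ··c··> v2
Bisimilarity quotient blocks:
  B0 = {u0, u2}
  B1 = {u1}
  B2 = {v0, v3}
  B3 = {v1}
  B4 = {v2}
u0 ∈ B0, v0 ∈ B2 → different blocks

NO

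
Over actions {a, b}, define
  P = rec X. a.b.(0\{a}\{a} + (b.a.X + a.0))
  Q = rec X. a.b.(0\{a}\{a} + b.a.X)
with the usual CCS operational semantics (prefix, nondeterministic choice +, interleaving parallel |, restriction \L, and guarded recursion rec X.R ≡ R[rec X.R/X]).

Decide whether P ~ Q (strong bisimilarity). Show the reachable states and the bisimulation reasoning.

NO

LTS(P): 5 reachable states
  u0 = rec X. a.b.(0\{a}\{a} + (b.a.X + a.0)) → ··a··> u1
  u1 = b.(0\{a}\{a} + (b.a.(rec X. a.b.(0\{a}\{a} + (b.a.X + a.0))) + a.0)) → ··b··> u2
  u2 = 0\{a}\{a} + (b.a.(rec X. a.b.(0\{a}\{a} + (b.a.X + a.0))) + a.0) → ··a··> u3, ··b··> u4
  u3 = 0 → ·
  u4 = a.(rec X. a.b.(0\{a}\{a} + (b.a.X + a.0))) → ··a··> u0
LTS(Q): 4 reachable states
  v0 = rec X. a.b.(0\{a}\{a} + b.a.X) → ··a··> v1
  v1 = b.(0\{a}\{a} + b.a.(rec X. a.b.(0\{a}\{a} + b.a.X))) → ··b··> v2
  v2 = 0\{a}\{a} + b.a.(rec X. a.b.(0\{a}\{a} + b.a.X)) → ··b··> v3
  v3 = a.(rec X. a.b.(0\{a}\{a} + b.a.X)) → ··a··> v0
Coarsest stable partition (strong bisimilarity classes):
  B0 = {u0}
  B1 = {u1}
  B2 = {u2}
  B3 = {u4}
  B4 = {u3}
  B5 = {v0}
  B6 = {v1}
  B7 = {v2}
  B8 = {v3}
u0 ∈ B0, v0 ∈ B5 → different blocks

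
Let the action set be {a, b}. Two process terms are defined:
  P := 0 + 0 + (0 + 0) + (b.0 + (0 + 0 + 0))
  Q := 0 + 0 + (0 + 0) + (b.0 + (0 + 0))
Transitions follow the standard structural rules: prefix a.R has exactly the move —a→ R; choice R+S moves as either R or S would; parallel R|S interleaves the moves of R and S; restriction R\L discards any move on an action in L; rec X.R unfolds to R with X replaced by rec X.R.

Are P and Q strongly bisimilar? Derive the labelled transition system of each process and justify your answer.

P ~ Q

P's transition system — 2 states:
  p0 = 0 + 0 + (0 + 0) + (b.0 + (0 + 0 + 0)) → ··b··> p1
  p1 = 0 → deadlocked
Q's transition system — 2 states:
  q0 = 0 + 0 + (0 + 0) + (b.0 + (0 + 0)) → ··b··> q1
  q1 = 0 → deadlocked
Bisimilarity quotient blocks:
  B0 = {p0, q0}
  B1 = {p1, q1}
p0 ∈ B0, q0 ∈ B0 → same block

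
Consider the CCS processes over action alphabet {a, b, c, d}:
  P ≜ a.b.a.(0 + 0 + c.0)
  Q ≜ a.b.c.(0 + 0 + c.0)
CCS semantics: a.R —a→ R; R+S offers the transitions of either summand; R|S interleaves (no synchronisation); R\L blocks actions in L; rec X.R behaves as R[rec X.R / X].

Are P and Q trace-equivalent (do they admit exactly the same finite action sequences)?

NO — witness ⟨aba⟩

LTS(P): 5 reachable states
  m0 = a.b.a.(0 + 0 + c.0) | --a--▸ m1
  m1 = b.a.(0 + 0 + c.0) | --b--▸ m2
  m2 = a.(0 + 0 + c.0) | --a--▸ m3
  m3 = 0 + 0 + c.0 | --c--▸ m4
  m4 = 0 | (no moves)
LTS(Q): 5 reachable states
  n0 = a.b.c.(0 + 0 + c.0) | --a--▸ n1
  n1 = b.c.(0 + 0 + c.0) | --b--▸ n2
  n2 = c.(0 + 0 + c.0) | --c--▸ n3
  n3 = 0 + 0 + c.0 | --c--▸ n4
  n4 = 0 | (no moves)
Executing aba from P (initial set {m0}):
  [1] a ⇒ {m1}
  [2] b ⇒ {m2}
  [3] a ⇒ {m3}
  P completes σ.
Executing aba from Q (initial set {n0}):
  [1] a ⇒ {n1}
  [2] b ⇒ {n2}
  [3] a ⇒ no successor for Q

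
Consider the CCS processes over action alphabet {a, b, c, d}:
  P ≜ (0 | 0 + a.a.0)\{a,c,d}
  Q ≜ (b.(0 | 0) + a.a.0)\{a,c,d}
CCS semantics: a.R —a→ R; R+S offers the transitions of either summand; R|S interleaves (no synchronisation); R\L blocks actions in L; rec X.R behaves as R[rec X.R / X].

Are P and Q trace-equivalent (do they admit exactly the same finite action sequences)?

trace-distinct — witness ⟨b⟩

Reachable graph of P (1 states):
  m0 = (0 | 0 + a.a.0)\{a,c,d} → ·
Reachable graph of Q (2 states):
  n0 = (b.(0 | 0) + a.a.0)\{a,c,d} → -b-> n1
  n1 = (0 | 0)\{a,c,d} → ·
Run σ = ⟨b⟩ on Q: start {n0}
  [1] b ⇒ {n1}
  Q completes σ.
Run σ = ⟨b⟩ on P: start {m0}
  [1] b ⇒ ∅  — P cannot continue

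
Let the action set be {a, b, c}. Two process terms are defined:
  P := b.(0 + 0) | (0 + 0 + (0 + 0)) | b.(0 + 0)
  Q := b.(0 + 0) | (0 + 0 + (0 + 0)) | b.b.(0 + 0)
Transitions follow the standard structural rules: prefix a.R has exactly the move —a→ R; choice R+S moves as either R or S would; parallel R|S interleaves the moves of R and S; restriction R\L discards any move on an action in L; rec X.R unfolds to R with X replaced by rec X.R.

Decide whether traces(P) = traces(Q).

LTS(P): 4 reachable states
  u0 = b.(0 + 0) | (0 + 0 + (0 + 0)) | b.(0 + 0) → ··b··> u1, ··b··> u2
  u1 = (0 + 0) | (0 + 0 + (0 + 0)) | b.(0 + 0) → ··b··> u3
  u2 = b.(0 + 0) | (0 + 0 + (0 + 0)) | (0 + 0) → ··b··> u3
  u3 = (0 + 0) | (0 + 0 + (0 + 0)) | (0 + 0) → ·
LTS(Q): 6 reachable states
  v0 = b.(0 + 0) | (0 + 0 + (0 + 0)) | b.b.(0 + 0) → ··b··> v1, ··b··> v2
  v1 = (0 + 0) | (0 + 0 + (0 + 0)) | b.b.(0 + 0) → ··b··> v3
  v2 = b.(0 + 0) | (0 + 0 + (0 + 0)) | b.(0 + 0) → ··b··> v3, ··b··> v4
  v3 = (0 + 0) | (0 + 0 + (0 + 0)) | b.(0 + 0) → ··b··> v5
  v4 = b.(0 + 0) | (0 + 0 + (0 + 0)) | (0 + 0) → ··b··> v5
  v5 = (0 + 0) | (0 + 0 + (0 + 0)) | (0 + 0) → ·
Trace ⟨bbb⟩ through Q, begin at {v0}:
  [1] b ⇒ {v1, v2}
  [2] b ⇒ {v3, v4}
  [3] b ⇒ {v5}
  ✓ Q
Trace ⟨bbb⟩ through P, begin at {u0}:
  [1] b ⇒ {u1, u2}
  [2] b ⇒ {u3}
  [3] b ⇒ ∅  — P cannot continue

traces(P) ≠ traces(Q) — witness ⟨bbb⟩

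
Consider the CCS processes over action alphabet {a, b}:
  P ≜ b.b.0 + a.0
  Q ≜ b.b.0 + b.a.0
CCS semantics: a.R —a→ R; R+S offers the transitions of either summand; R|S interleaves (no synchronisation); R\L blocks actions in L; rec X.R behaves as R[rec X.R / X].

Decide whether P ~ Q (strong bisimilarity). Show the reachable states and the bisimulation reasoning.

LTS(P): 3 reachable states
  u0 = b.b.0 + a.0 :: ··a··> u1, ··b··> u2
  u1 = 0 :: (no moves)
  u2 = b.0 :: ··b··> u1
LTS(Q): 4 reachable states
  v0 = b.b.0 + b.a.0 :: ··b··> v1, ··b··> v2
  v1 = a.0 :: ··a··> v3
  v2 = b.0 :: ··b··> v3
  v3 = 0 :: (no moves)
Coarsest stable partition (strong bisimilarity classes):
  B0 = {u0}
  B1 = {u1, v3}
  B2 = {u2, v2}
  B3 = {v0}
  B4 = {v1}
u0 ∈ B0, v0 ∈ B3 → different blocks

not bisimilar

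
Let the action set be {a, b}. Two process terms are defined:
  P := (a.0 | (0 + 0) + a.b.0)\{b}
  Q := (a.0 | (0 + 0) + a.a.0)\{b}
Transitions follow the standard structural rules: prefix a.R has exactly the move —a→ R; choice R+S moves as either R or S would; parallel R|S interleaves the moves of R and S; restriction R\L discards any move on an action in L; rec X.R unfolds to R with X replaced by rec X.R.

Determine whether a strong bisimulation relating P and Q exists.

not bisimilar

P's transition system — 3 states:
  p0 = (a.0 | (0 + 0) + a.b.0)\{b} → —a→ p1, —a→ p2
  p1 = (0 | (0 + 0))\{b} → ·
  p2 = (b.0)\{b} → ·
Q's transition system — 4 states:
  q0 = (a.0 | (0 + 0) + a.a.0)\{b} → —a→ q1, —a→ q2
  q1 = (0 | (0 + 0))\{b} → ·
  q2 = (a.0)\{b} → —a→ q3
  q3 = 0\{b} → ·
Partition-refinement fixed point:
  B0 = {p0, q2}
  B1 = {p1, p2, q1, q3}
  B2 = {q0}
p0 ∈ B0, q0 ∈ B2 → different blocks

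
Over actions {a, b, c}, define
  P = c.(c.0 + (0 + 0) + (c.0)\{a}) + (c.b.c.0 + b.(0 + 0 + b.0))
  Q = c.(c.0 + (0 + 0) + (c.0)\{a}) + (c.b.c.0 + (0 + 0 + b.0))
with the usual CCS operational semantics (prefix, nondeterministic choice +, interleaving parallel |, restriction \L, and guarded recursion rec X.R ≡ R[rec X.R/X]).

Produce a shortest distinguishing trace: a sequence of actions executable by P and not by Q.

bb

P's transition system — 7 states:
  m0 = c.(c.0 + (0 + 0) + (c.0)\{a}) + (c.b.c.0 + b.(0 + 0 + b.0)) :: =b=> m1, =c=> m2, =c=> m3
  m1 = 0 + 0 + b.0 :: =b=> m4
  m2 = b.c.0 :: =b=> m5
  m3 = c.0 + (0 + 0) + (c.0)\{a} :: =c=> m4, =c=> m6
  m4 = 0 :: ·
  m5 = c.0 :: =c=> m4
  m6 = 0\{a} :: ·
Q's transition system — 6 states:
  n0 = c.(c.0 + (0 + 0) + (c.0)\{a}) + (c.b.c.0 + (0 + 0 + b.0)) :: =b=> n1, =c=> n2, =c=> n3
  n1 = 0 :: ·
  n2 = b.c.0 :: =b=> n4
  n3 = c.0 + (0 + 0) + (c.0)\{a} :: =c=> n1, =c=> n5
  n4 = c.0 :: =c=> n1
  n5 = 0\{a} :: ·
Trace ⟨bb⟩ through P, begin at {m0}:
  step 1 (b): {m1}
  step 2 (b): {m4}
  — P admits the full trace.
Trace ⟨bb⟩ through Q, begin at {n0}:
  step 1 (b): {n1}
  step 2 (b): ∅  — Q cannot continue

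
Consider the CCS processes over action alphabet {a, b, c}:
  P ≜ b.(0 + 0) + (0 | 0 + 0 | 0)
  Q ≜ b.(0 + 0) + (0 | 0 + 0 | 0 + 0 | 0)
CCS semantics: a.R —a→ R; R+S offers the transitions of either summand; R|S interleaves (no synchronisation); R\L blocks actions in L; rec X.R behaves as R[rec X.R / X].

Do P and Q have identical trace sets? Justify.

YES

Reachable graph of P (2 states):
  s0 = b.(0 + 0) + (0 | 0 + 0 | 0) → —b→ s1
  s1 = 0 + 0 → stopped
Reachable graph of Q (2 states):
  t0 = b.(0 + 0) + (0 | 0 + 0 | 0 + 0 | 0) → —b→ t1
  t1 = 0 + 0 → stopped
Partition-refinement fixed point:
  B0 = {s0, t0}
  B1 = {s1, t1}
s0 ∈ B0, t0 ∈ B0 → same block
Bisimilar ⇒ trace-equivalent.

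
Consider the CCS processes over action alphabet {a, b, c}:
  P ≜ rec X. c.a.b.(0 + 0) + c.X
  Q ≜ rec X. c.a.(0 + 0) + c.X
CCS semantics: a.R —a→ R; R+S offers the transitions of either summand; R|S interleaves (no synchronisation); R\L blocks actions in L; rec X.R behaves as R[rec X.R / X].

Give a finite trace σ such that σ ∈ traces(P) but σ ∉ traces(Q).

Reachable graph of P (4 states):
  s0 = rec X. c.a.b.(0 + 0) + c.X has moves --c--▸ s0, --c--▸ s1
  s1 = a.b.(0 + 0) has moves --a--▸ s2
  s2 = b.(0 + 0) has moves --b--▸ s3
  s3 = 0 + 0 has moves ·
Reachable graph of Q (3 states):
  t0 = rec X. c.a.(0 + 0) + c.X has moves --c--▸ t0, --c--▸ t1
  t1 = a.(0 + 0) has moves --a--▸ t2
  t2 = 0 + 0 has moves ·
Run σ = ⟨cab⟩ on P: start {s0}
  step 1 (c): {s0, s1}
  step 2 (a): {s2}
  step 3 (b): {s3}
  ✓ P
Run σ = ⟨cab⟩ on Q: start {t0}
  step 1 (c): {t0, t1}
  step 2 (a): {t2}
  step 3 (b): ∅ (Q stuck)

cab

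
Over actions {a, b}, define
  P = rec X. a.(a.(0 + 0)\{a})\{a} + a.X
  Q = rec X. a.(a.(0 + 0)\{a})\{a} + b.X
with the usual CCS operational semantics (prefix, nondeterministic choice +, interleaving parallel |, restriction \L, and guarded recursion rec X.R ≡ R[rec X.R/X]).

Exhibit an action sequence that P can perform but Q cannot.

Reachable graph of P (2 states):
  u0 = rec X. a.(a.(0 + 0)\{a})\{a} + a.X ⊢ -a-> u0, -a-> u1
  u1 = (a.(0 + 0)\{a})\{a} ⊢ ·
Reachable graph of Q (2 states):
  v0 = rec X. a.(a.(0 + 0)\{a})\{a} + b.X ⊢ -a-> v1, -b-> v0
  v1 = (a.(0 + 0)\{a})\{a} ⊢ ·
Trace ⟨aa⟩ through P, begin at {u0}:
  after a @ step 1: {u0, u1}
  after a @ step 2: {u0, u1}
  P completes σ.
Trace ⟨aa⟩ through Q, begin at {v0}:
  after a @ step 1: {v1}
  after a @ step 2: no successor for Q

aa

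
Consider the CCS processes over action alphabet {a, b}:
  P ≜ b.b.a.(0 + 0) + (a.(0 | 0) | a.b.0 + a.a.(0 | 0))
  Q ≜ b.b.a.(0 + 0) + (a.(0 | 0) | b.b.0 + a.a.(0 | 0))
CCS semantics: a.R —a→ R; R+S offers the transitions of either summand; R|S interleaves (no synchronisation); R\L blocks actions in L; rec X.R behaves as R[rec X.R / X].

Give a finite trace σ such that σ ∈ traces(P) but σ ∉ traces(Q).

aab

LTS(P): 11 reachable states
  u0 = b.b.a.(0 + 0) + (a.(0 | 0) | a.b.0 + a.a.(0 | 0)) :: =a=> u1, =a=> u2, =a=> u3, =b=> u4
  u1 = 0 | 0 | a.b.0 :: =a=> u5
  u2 = a.(0 | 0) :: =a=> u6
  u3 = a.(0 | 0) | b.0 :: =a=> u5, =b=> u7
  u4 = b.a.(0 + 0) :: =b=> u8
  u5 = 0 | 0 | b.0 :: =b=> u9
  u6 = 0 | 0 :: ∅
  u7 = a.(0 | 0) | 0 :: =a=> u9
  u8 = a.(0 + 0) :: =a=> u10
  u9 = 0 | 0 | 0 :: ∅
  u10 = 0 + 0 :: ∅
LTS(Q): 11 reachable states
  v0 = b.b.a.(0 + 0) + (a.(0 | 0) | b.b.0 + a.a.(0 | 0)) :: =a=> v1, =a=> v2, =b=> v3, =b=> v4
  v1 = 0 | 0 | b.b.0 :: =b=> v5
  v2 = a.(0 | 0) :: =a=> v6
  v3 = a.(0 | 0) | b.0 :: =a=> v5, =b=> v7
  v4 = b.a.(0 + 0) :: =b=> v8
  v5 = 0 | 0 | b.0 :: =b=> v9
  v6 = 0 | 0 :: ∅
  v7 = a.(0 | 0) | 0 :: =a=> v9
  v8 = a.(0 + 0) :: =a=> v10
  v9 = 0 | 0 | 0 :: ∅
  v10 = 0 + 0 :: ∅
Run σ = ⟨aab⟩ on P: start {u0}
  step 1 (a): {u1, u2, u3}
  step 2 (a): {u5, u6}
  step 3 (b): {u9}
  — P admits the full trace.
Run σ = ⟨aab⟩ on Q: start {v0}
  step 1 (a): {v1, v2}
  step 2 (a): {v6}
  step 3 (b): ∅ (Q stuck)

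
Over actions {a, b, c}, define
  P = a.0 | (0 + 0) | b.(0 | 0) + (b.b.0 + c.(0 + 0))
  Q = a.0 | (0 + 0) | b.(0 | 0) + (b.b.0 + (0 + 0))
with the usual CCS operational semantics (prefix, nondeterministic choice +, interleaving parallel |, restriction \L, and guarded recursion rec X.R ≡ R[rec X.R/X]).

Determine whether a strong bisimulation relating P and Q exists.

not bisimilar

P's transition system — 7 states:
  s0 = a.0 | (0 + 0) | b.(0 | 0) + (b.b.0 + c.(0 + 0)) has moves —a→ s1, —b→ s2, —b→ s3, —c→ s4
  s1 = 0 | (0 + 0) | b.(0 | 0) has moves —b→ s5
  s2 = a.0 | (0 + 0) | (0 | 0) has moves —a→ s5
  s3 = b.0 has moves —b→ s6
  s4 = 0 + 0 has moves stopped
  s5 = 0 | (0 + 0) | (0 | 0) has moves stopped
  s6 = 0 has moves stopped
Q's transition system — 6 states:
  t0 = a.0 | (0 + 0) | b.(0 | 0) + (b.b.0 + (0 + 0)) has moves —a→ t1, —b→ t2, —b→ t3
  t1 = 0 | (0 + 0) | b.(0 | 0) has moves —b→ t4
  t2 = a.0 | (0 + 0) | (0 | 0) has moves —a→ t4
  t3 = b.0 has moves —b→ t5
  t4 = 0 | (0 + 0) | (0 | 0) has moves stopped
  t5 = 0 has moves stopped
Bisimilarity quotient blocks:
  B0 = {s0}
  B1 = {s2, t2}
  B2 = {s4, s5, s6, t4, t5}
  B3 = {s1, s3, t1, t3}
  B4 = {t0}
s0 ∈ B0, t0 ∈ B4 → different blocks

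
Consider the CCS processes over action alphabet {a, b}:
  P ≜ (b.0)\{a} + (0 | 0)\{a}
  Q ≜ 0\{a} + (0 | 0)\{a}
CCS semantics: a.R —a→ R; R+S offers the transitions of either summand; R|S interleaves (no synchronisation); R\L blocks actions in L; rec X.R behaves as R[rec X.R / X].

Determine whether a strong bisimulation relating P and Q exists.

Reachable graph of P (2 states):
  p0 = (b.0)\{a} + (0 | 0)\{a} → -b-> p1
  p1 = 0\{a} → (no moves)
Reachable graph of Q (1 states):
  q0 = 0\{a} + (0 | 0)\{a} → (no moves)
Coarsest stable partition (strong bisimilarity classes):
  B0 = {p0}
  B1 = {p1, q0}
p0 ∈ B0, q0 ∈ B1 → different blocks

not bisimilar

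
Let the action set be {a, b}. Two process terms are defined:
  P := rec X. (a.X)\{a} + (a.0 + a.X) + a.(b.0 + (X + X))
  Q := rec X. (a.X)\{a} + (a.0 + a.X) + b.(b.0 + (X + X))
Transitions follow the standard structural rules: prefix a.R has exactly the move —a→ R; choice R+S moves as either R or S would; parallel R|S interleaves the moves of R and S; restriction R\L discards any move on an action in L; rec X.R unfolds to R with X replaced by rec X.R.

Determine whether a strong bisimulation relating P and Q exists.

P's transition system — 3 states:
  s0 = rec X. (a.X)\{a} + (a.0 + a.X) + a.(b.0 + (X + X)) ⊢ --a--▸ s0, --a--▸ s1, --a--▸ s2
  s1 = 0 ⊢ deadlocked
  s2 = b.0 + ((rec X. (a.X)\{a} + (a.0 + a.X) + a.(b.0 + (X + X))) + (rec X. (a.X)\{a} + (a.0 + a.X) + a.(b.0 + (X + X)))) ⊢ --a--▸ s0, --a--▸ s1, --a--▸ s2, --b--▸ s1
Q's transition system — 3 states:
  t0 = rec X. (a.X)\{a} + (a.0 + a.X) + b.(b.0 + (X + X)) ⊢ --a--▸ t0, --a--▸ t1, --b--▸ t2
  t1 = 0 ⊢ deadlocked
  t2 = b.0 + ((rec X. (a.X)\{a} + (a.0 + a.X) + b.(b.0 + (X + X))) + (rec X. (a.X)\{a} + (a.0 + a.X) + b.(b.0 + (X + X)))) ⊢ --a--▸ t0, --a--▸ t1, --b--▸ t1, --b--▸ t2
Partition-refinement fixed point:
  B0 = {s0}
  B1 = {s2}
  B2 = {s1, t1}
  B3 = {t0}
  B4 = {t2}
s0 ∈ B0, t0 ∈ B3 → different blocks

not bisimilar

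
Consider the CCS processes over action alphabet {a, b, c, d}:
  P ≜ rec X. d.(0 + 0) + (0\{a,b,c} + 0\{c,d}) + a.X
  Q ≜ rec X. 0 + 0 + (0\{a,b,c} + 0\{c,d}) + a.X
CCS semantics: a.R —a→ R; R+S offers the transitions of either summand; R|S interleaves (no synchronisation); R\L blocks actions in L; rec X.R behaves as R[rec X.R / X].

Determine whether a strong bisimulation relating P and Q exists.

P ≁ Q

Reachable graph of P (2 states):
  u0 = rec X. d.(0 + 0) + (0\{a,b,c} + 0\{c,d}) + a.X | --a--▸ u0, --d--▸ u1
  u1 = 0 + 0 | stopped
Reachable graph of Q (1 states):
  v0 = rec X. 0 + 0 + (0\{a,b,c} + 0\{c,d}) + a.X | --a--▸ v0
Partition-refinement fixed point:
  B0 = {u0}
  B1 = {u1}
  B2 = {v0}
u0 ∈ B0, v0 ∈ B2 → different blocks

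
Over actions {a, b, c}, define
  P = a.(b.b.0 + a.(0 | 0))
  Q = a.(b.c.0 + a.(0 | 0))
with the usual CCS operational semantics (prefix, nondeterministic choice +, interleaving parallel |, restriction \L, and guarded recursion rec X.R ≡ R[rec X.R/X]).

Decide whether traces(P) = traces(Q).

traces(P) ≠ traces(Q) — witness ⟨abb⟩

P's transition system — 5 states:
  u0 = a.(b.b.0 + a.(0 | 0)) :: —a→ u1
  u1 = b.b.0 + a.(0 | 0) :: —a→ u2, —b→ u3
  u2 = 0 | 0 :: stopped
  u3 = b.0 :: —b→ u4
  u4 = 0 :: stopped
Q's transition system — 5 states:
  v0 = a.(b.c.0 + a.(0 | 0)) :: —a→ v1
  v1 = b.c.0 + a.(0 | 0) :: —a→ v2, —b→ v3
  v2 = 0 | 0 :: stopped
  v3 = c.0 :: —c→ v4
  v4 = 0 :: stopped
Run σ = ⟨abb⟩ on P: start {u0}
  step 1 (a): {u1}
  step 2 (b): {u3}
  step 3 (b): {u4}
  — P admits the full trace.
Run σ = ⟨abb⟩ on Q: start {v0}
  step 1 (a): {v1}
  step 2 (b): {v3}
  step 3 (b): ∅  — Q cannot continue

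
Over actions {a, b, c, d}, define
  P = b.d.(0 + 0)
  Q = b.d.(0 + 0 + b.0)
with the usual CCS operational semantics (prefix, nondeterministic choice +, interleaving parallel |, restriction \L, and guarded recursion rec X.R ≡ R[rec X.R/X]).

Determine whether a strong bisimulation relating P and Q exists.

NO

LTS(P): 3 reachable states
  u0 = b.d.(0 + 0) ⊢ -b-> u1
  u1 = d.(0 + 0) ⊢ -d-> u2
  u2 = 0 + 0 ⊢ stopped
LTS(Q): 4 reachable states
  v0 = b.d.(0 + 0 + b.0) ⊢ -b-> v1
  v1 = d.(0 + 0 + b.0) ⊢ -d-> v2
  v2 = 0 + 0 + b.0 ⊢ -b-> v3
  v3 = 0 ⊢ stopped
Coarsest stable partition (strong bisimilarity classes):
  B0 = {u0}
  B1 = {u1}
  B2 = {u2, v3}
  B3 = {v0}
  B4 = {v1}
  B5 = {v2}
u0 ∈ B0, v0 ∈ B3 → different blocks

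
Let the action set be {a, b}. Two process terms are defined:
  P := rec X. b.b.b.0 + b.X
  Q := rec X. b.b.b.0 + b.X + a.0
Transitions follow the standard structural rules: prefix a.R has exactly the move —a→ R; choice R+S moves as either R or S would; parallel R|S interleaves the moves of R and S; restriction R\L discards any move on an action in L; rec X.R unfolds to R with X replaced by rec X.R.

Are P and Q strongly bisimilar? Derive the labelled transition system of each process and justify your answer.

Reachable graph of P (4 states):
  u0 = rec X. b.b.b.0 + b.X has moves -b-> u0, -b-> u1
  u1 = b.b.0 has moves -b-> u2
  u2 = b.0 has moves -b-> u3
  u3 = 0 has moves deadlocked
Reachable graph of Q (4 states):
  v0 = rec X. b.b.b.0 + b.X + a.0 has moves -a-> v1, -b-> v0, -b-> v2
  v1 = 0 has moves deadlocked
  v2 = b.b.0 has moves -b-> v3
  v3 = b.0 has moves -b-> v1
Bisimilarity quotient blocks:
  B0 = {u0}
  B1 = {u1, v2}
  B2 = {u2, v3}
  B3 = {u3, v1}
  B4 = {v0}
u0 ∈ B0, v0 ∈ B4 → different blocks

NO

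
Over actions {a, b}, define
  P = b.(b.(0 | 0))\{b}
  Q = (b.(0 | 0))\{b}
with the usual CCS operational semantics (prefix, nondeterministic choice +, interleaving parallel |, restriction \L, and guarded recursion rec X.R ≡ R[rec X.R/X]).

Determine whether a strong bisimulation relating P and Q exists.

Reachable graph of P (2 states):
  m0 = b.(b.(0 | 0))\{b} → --b--▸ m1
  m1 = (b.(0 | 0))\{b} → (no moves)
Reachable graph of Q (1 states):
  n0 = (b.(0 | 0))\{b} → (no moves)
Partition-refinement fixed point:
  B0 = {m0}
  B1 = {m1, n0}
m0 ∈ B0, n0 ∈ B1 → different blocks

NO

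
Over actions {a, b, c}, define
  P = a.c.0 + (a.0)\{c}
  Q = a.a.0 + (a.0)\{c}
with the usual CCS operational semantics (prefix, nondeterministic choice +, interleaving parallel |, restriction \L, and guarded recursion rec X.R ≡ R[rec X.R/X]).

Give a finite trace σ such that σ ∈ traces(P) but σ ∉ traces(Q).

LTS(P): 4 reachable states
  u0 = a.c.0 + (a.0)\{c} → —a→ u1, —a→ u2
  u1 = 0\{c} → (no moves)
  u2 = c.0 → —c→ u3
  u3 = 0 → (no moves)
LTS(Q): 4 reachable states
  v0 = a.a.0 + (a.0)\{c} → —a→ v1, —a→ v2
  v1 = 0\{c} → (no moves)
  v2 = a.0 → —a→ v3
  v3 = 0 → (no moves)
Executing ac from P (initial set {u0}):
  step 1 (a): {u1, u2}
  step 2 (c): {u3}
  P completes σ.
Executing ac from Q (initial set {v0}):
  step 1 (a): {v1, v2}
  step 2 (c): ∅  — Q cannot continue

ac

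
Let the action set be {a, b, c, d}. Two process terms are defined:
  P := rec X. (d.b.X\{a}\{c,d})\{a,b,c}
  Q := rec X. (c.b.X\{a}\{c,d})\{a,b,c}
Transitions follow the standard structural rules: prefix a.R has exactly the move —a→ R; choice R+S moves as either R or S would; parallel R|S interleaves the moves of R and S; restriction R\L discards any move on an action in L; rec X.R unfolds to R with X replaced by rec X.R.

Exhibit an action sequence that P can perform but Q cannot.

d

Reachable graph of P (2 states):
  p0 = rec X. (d.b.X\{a}\{c,d})\{a,b,c} :: =d=> p1
  p1 = (b.(rec X. (d.b.X\{a}\{c,d})\{a,b,c})\{a}\{c,d})\{a,b,c} :: stopped
Reachable graph of Q (1 states):
  q0 = rec X. (c.b.X\{a}\{c,d})\{a,b,c} :: stopped
Run σ = ⟨d⟩ on P: start {p0}
  after d @ step 1: {p1}
  P completes σ.
Run σ = ⟨d⟩ on Q: start {q0}
  after d @ step 1: ∅  — Q cannot continue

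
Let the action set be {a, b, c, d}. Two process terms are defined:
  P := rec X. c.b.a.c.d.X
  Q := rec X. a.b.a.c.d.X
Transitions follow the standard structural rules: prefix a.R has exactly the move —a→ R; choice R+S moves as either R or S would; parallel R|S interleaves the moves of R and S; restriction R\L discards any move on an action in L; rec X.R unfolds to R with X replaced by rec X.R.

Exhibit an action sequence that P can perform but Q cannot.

Reachable graph of P (5 states):
  s0 = rec X. c.b.a.c.d.X → --c--▸ s1
  s1 = b.a.c.d.(rec X. c.b.a.c.d.X) → --b--▸ s2
  s2 = a.c.d.(rec X. c.b.a.c.d.X) → --a--▸ s3
  s3 = c.d.(rec X. c.b.a.c.d.X) → --c--▸ s4
  s4 = d.(rec X. c.b.a.c.d.X) → --d--▸ s0
Reachable graph of Q (5 states):
  t0 = rec X. a.b.a.c.d.X → --a--▸ t1
  t1 = b.a.c.d.(rec X. a.b.a.c.d.X) → --b--▸ t2
  t2 = a.c.d.(rec X. a.b.a.c.d.X) → --a--▸ t3
  t3 = c.d.(rec X. a.b.a.c.d.X) → --c--▸ t4
  t4 = d.(rec X. a.b.a.c.d.X) → --d--▸ t0
Executing c from P (initial set {s0}):
  [1] c ⇒ {s1}
  ✓ P
Executing c from Q (initial set {t0}):
  [1] c ⇒ no successor for Q

c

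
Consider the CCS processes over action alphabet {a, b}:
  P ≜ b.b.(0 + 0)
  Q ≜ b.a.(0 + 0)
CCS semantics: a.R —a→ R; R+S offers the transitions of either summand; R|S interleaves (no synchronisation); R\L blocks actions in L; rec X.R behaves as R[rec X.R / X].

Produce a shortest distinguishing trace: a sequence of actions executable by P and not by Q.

P's transition system — 3 states:
  p0 = b.b.(0 + 0) has moves ··b··> p1
  p1 = b.(0 + 0) has moves ··b··> p2
  p2 = 0 + 0 has moves ·
Q's transition system — 3 states:
  q0 = b.a.(0 + 0) has moves ··b··> q1
  q1 = a.(0 + 0) has moves ··a··> q2
  q2 = 0 + 0 has moves ·
Trace ⟨bb⟩ through P, begin at {p0}:
  step 1 (b): {p1}
  step 2 (b): {p2}
  ✓ P
Trace ⟨bb⟩ through Q, begin at {q0}:
  step 1 (b): {q1}
  step 2 (b): ∅ (Q stuck)

bb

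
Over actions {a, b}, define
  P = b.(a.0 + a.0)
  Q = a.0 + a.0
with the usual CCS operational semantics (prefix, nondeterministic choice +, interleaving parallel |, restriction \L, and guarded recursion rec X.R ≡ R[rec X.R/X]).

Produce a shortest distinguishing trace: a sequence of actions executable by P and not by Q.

LTS(P): 3 reachable states
  m0 = b.(a.0 + a.0) | -b-> m1
  m1 = a.0 + a.0 | -a-> m2
  m2 = 0 | deadlocked
LTS(Q): 2 reachable states
  n0 = a.0 + a.0 | -a-> n1
  n1 = 0 | deadlocked
Trace ⟨b⟩ through P, begin at {m0}:
  step 1 (b): {m1}
  — P admits the full trace.
Trace ⟨b⟩ through Q, begin at {n0}:
  step 1 (b): ∅  — Q cannot continue

b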